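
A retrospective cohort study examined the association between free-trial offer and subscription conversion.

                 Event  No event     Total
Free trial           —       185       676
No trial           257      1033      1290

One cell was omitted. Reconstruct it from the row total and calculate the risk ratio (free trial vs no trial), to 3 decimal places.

3.646

The missing cell is in the exposed row: 676 − 185 = 491.
So a = 491, b = 185, c = 257, d = 1033.
RR = [a/(a+b)] / [c/(c+d)] = (491/676) / (257/1290) = 0.72633/0.19922 = 3.64579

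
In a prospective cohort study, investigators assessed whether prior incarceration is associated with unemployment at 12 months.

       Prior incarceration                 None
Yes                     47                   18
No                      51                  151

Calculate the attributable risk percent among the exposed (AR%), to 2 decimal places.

77.79

Reading the table with exposure as columns: a = 47 (Prior incarceration, case), b = 51 (Prior incarceration, non-case), c = 18 (None, case), d = 151.
Risk in exposed = 47/98 = 0.47959; risk in unexposed = 18/169 = 0.10651.
RR = 0.47959/0.10651 = 4.50283
AR% = (RR − 1)/RR × 100 = (4.50283 − 1)/4.50283 × 100 = 77.7918%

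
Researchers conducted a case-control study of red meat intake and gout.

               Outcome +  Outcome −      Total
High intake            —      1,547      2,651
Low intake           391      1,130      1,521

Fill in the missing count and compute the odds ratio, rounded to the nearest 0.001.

2.062

The missing cell is in the exposed row: 2651 − 1547 = 1104.
So a = 1104, b = 1547, c = 391, d = 1130.
OR = (a·d)/(b·c) = (1104 × 1130) / (1547 × 391) = 1247520 / 604877 = 2.06244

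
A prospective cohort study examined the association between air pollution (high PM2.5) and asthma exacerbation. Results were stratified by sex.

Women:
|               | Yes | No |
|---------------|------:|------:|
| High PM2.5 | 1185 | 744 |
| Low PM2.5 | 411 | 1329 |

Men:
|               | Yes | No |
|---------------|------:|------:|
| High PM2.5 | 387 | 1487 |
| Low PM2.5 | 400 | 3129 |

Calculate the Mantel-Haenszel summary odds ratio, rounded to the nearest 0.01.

OR_MH = Σ(aᵢdᵢ/nᵢ) / Σ(bᵢcᵢ/nᵢ), where nᵢ is the stratum total.
Stratum 1 (Women): n = 3669; a·d/n = 1185·1329/3669 = 429.2355; b·c/n = 744·411/3669 = 83.3426
Stratum 2 (Men): n = 5403; a·d/n = 387·3129/5403 = 224.1205; b·c/n = 1487·400/5403 = 110.0870
OR_MH = (429.2355 + 224.1205) / (83.3426 + 110.0870) = 653.3560 / 193.4296 = 3.37775

3.38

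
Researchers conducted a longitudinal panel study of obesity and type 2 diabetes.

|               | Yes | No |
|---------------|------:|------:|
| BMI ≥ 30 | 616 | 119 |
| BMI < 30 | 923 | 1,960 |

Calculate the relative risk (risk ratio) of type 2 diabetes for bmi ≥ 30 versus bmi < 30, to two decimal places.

2.62

Cells: a = 616, b = 119, c = 923, d = 1960.
Risk in exposed = 616/735 = 0.83810; risk in unexposed = 923/2883 = 0.32015.
RR = 0.83810 / 0.32015 = 2.61780
The risk among the exposed is 2.62 times that among the unexposed.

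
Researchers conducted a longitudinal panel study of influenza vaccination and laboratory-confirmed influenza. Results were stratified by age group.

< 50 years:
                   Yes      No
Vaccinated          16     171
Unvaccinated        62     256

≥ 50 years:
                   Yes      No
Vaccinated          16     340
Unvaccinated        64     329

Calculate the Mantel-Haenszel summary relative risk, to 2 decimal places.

0.35

RR_MH = Σ(aᵢ·n₀ᵢ/nᵢ) / Σ(cᵢ·n₁ᵢ/nᵢ), with n₁ᵢ = aᵢ+bᵢ (exposed), n₀ᵢ = cᵢ+dᵢ (unexposed), nᵢ = n₁ᵢ+n₀ᵢ.
Stratum 1 (< 50 years): n₁ = 187, n₀ = 318, n = 505; a·n₀/n = 16·318/505 = 10.0752; c·n₁/n = 62·187/505 = 22.9584
Stratum 2 (≥ 50 years): n₁ = 356, n₀ = 393, n = 749; a·n₀/n = 16·393/749 = 8.3952; c·n₁/n = 64·356/749 = 30.4192
RR_MH = (10.0752 + 8.3952) / (22.9584 + 30.4192) = 18.4704 / 53.3776 = 0.34603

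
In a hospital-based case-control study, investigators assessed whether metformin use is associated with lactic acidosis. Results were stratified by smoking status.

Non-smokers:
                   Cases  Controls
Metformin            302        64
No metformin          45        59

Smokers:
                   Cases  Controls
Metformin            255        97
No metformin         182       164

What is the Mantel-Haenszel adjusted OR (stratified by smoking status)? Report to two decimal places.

3.11

OR_MH = Σ(aᵢdᵢ/nᵢ) / Σ(bᵢcᵢ/nᵢ), where nᵢ is the stratum total.
Stratum 1 (Non-smokers): n = 470; a·d/n = 302·59/470 = 37.9106; b·c/n = 64·45/470 = 6.1277
Stratum 2 (Smokers): n = 698; a·d/n = 255·164/698 = 59.9140; b·c/n = 97·182/698 = 25.2923
OR_MH = (37.9106 + 59.9140) / (6.1277 + 25.2923) = 97.8247 / 31.4199 = 3.11346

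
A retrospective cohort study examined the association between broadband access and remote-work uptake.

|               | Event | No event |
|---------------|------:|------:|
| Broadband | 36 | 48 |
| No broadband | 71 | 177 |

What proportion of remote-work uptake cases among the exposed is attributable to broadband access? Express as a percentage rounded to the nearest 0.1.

Cells: a = 36, b = 48, c = 71, d = 177.
Risk in exposed = 36/84 = 0.42857; risk in unexposed = 71/248 = 0.28629.
RR = 0.42857/0.28629 = 1.49698
AR% = (RR − 1)/RR × 100 = (1.49698 − 1)/1.49698 × 100 = 33.1989%

33.2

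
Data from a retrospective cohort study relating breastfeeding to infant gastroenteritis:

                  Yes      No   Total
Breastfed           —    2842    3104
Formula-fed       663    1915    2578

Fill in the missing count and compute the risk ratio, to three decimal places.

The missing cell is in the exposed row: 3104 − 2842 = 262.
So a = 262, b = 2842, c = 663, d = 1915.
RR = [a/(a+b)] / [c/(c+d)] = (262/3104) / (663/2578) = 0.08441/0.25718 = 0.32821

0.328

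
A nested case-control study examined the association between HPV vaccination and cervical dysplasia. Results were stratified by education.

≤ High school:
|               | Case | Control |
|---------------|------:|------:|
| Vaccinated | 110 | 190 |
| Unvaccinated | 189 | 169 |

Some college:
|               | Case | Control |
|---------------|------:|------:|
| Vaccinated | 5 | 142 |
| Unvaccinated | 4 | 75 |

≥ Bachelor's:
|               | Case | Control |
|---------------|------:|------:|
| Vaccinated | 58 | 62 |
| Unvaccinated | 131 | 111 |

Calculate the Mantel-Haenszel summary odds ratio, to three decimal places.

0.600

OR_MH = Σ(aᵢdᵢ/nᵢ) / Σ(bᵢcᵢ/nᵢ), where nᵢ is the stratum total.
Stratum 1 (≤ High school): n = 658; a·d/n = 110·169/658 = 28.2523; b·c/n = 190·189/658 = 54.5745
Stratum 2 (Some college): n = 226; a·d/n = 5·75/226 = 1.6593; b·c/n = 142·4/226 = 2.5133
Stratum 3 (≥ Bachelor's): n = 362; a·d/n = 58·111/362 = 17.7845; b·c/n = 62·131/362 = 22.4365
OR_MH = (28.2523 + 1.6593 + 17.7845) / (54.5745 + 2.5133 + 22.4365) = 47.6961 / 79.5242 = 0.59977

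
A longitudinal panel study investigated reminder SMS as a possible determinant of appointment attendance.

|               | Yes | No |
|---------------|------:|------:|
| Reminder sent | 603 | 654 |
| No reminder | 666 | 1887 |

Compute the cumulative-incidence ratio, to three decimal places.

Cells: a = 603, b = 654, c = 666, d = 1887.
Risk in exposed = 603/1257 = 0.47971; risk in unexposed = 666/2553 = 0.26087.
RR = 0.47971 / 0.26087 = 1.83890
The risk among the exposed is 1.84 times that among the unexposed.

1.839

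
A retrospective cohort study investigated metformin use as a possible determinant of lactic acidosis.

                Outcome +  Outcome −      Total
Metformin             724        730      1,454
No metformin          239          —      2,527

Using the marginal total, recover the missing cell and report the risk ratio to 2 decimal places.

The missing cell is in the unexposed row: 2527 − 239 = 2288.
So a = 724, b = 730, c = 239, d = 2288.
RR = [a/(a+b)] / [c/(c+d)] = (724/1454) / (239/2527) = 0.49794/0.09458 = 5.26480

5.26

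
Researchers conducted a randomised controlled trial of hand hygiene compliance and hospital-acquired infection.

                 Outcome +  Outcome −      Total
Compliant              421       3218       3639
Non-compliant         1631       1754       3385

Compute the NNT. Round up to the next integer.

Risk in treated group = 421/3639 = 0.11569; risk in control = 1631/3385 = 0.48183.
Absolute risk reduction = 0.48183 − 0.11569 = 0.36614
NNT = 1 / ARR = 1 / 0.36614 = 2.731 → round up → 3

3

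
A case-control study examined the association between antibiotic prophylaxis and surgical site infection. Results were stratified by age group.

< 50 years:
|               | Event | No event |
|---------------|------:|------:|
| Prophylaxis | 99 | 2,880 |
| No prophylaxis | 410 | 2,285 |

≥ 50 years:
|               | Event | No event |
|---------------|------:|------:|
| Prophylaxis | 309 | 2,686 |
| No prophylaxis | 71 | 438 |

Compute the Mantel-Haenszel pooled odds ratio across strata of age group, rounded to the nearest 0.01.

OR_MH = Σ(aᵢdᵢ/nᵢ) / Σ(bᵢcᵢ/nᵢ), where nᵢ is the stratum total.
Stratum 1 (< 50 years): n = 5674; a·d/n = 99·2285/5674 = 39.8687; b·c/n = 2880·410/5674 = 208.1072
Stratum 2 (≥ 50 years): n = 3504; a·d/n = 309·438/3504 = 38.6250; b·c/n = 2686·71/3504 = 54.4252
OR_MH = (39.8687 + 38.6250) / (208.1072 + 54.4252) = 78.4937 / 262.5324 = 0.29899

0.30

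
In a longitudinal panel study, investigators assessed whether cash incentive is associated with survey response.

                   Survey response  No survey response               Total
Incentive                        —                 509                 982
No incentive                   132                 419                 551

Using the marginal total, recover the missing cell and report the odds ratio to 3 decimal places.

2.950

The missing cell is in the exposed row: 982 − 509 = 473.
So a = 473, b = 509, c = 132, d = 419.
OR = (a·d)/(b·c) = (473 × 419) / (509 × 132) = 198187 / 67188 = 2.94974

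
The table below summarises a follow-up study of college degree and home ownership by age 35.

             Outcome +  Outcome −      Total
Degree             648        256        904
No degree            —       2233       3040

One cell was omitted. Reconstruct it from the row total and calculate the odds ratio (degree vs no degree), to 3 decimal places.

The missing cell is in the unexposed row: 3040 − 2233 = 807.
So a = 648, b = 256, c = 807, d = 2233.
OR = (a·d)/(b·c) = (648 × 2233) / (256 × 807) = 1446984 / 206592 = 7.00407

7.004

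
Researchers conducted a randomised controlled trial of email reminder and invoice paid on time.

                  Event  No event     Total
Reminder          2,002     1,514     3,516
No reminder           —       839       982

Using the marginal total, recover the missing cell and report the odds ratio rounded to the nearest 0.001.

The missing cell is in the unexposed row: 982 − 839 = 143.
So a = 2002, b = 1514, c = 143, d = 839.
OR = (a·d)/(b·c) = (2002 × 839) / (1514 × 143) = 1679678 / 216502 = 7.75826

7.758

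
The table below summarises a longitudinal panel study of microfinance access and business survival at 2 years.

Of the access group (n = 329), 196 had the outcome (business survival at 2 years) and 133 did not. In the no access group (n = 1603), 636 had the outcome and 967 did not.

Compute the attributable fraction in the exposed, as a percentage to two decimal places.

33.40

From the description: a = 196, b = 133, c = 636, d = 967.
Risk in exposed = 196/329 = 0.59574; risk in unexposed = 636/1603 = 0.39676.
RR = 0.59574/0.39676 = 1.50154
AR% = (RR − 1)/RR × 100 = (1.50154 − 1)/1.50154 × 100 = 33.4017%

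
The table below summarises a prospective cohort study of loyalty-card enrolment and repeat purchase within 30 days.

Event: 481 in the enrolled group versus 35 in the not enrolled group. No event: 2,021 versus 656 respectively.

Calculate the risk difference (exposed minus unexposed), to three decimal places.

0.142

From the description: a = 481, b = 2021, c = 35, d = 656.
Risk in exposed = 481/2502 = 0.192246; risk in unexposed = 35/691 = 0.050651.
Risk difference = 0.192246 − 0.050651 = 0.141595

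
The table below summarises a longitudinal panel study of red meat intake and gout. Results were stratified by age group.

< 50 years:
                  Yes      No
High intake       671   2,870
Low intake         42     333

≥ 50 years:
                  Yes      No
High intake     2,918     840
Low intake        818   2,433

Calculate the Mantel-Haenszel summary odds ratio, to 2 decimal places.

OR_MH = Σ(aᵢdᵢ/nᵢ) / Σ(bᵢcᵢ/nᵢ), where nᵢ is the stratum total.
Stratum 1 (< 50 years): n = 3916; a·d/n = 671·333/3916 = 57.0590; b·c/n = 2870·42/3916 = 30.7814
Stratum 2 (≥ 50 years): n = 7009; a·d/n = 2918·2433/7009 = 1012.9111; b·c/n = 840·818/7009 = 98.0340
OR_MH = (57.0590 + 1012.9111) / (30.7814 + 98.0340) = 1069.9701 / 128.8154 = 8.30623

8.31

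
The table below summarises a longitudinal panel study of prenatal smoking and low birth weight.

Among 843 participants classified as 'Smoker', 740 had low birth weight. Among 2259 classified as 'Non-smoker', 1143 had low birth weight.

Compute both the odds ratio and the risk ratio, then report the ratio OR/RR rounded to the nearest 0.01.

4.04

From the description: a = 740, b = 103, c = 1143, d = 1116.
OR = (740·1116)/(103·1143) = 825840/117729 = 7.01475
Risk in exposed = 740/843 = 0.87782; risk in unexposed = 1143/2259 = 0.50598; RR = 1.73490
OR/RR = 7.01475 / 1.73490 = 4.04332
The outcome is not rare, so the OR lies further from 1 than the RR.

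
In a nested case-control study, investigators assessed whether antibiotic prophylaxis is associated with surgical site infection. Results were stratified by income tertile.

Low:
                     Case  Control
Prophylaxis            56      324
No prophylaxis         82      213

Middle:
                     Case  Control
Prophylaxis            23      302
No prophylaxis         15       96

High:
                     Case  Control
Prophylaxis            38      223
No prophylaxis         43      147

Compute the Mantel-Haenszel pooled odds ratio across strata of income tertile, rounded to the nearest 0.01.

0.49

OR_MH = Σ(aᵢdᵢ/nᵢ) / Σ(bᵢcᵢ/nᵢ), where nᵢ is the stratum total.
Stratum 1 (Low): n = 675; a·d/n = 56·213/675 = 17.6711; b·c/n = 324·82/675 = 39.3600
Stratum 2 (Middle): n = 436; a·d/n = 23·96/436 = 5.0642; b·c/n = 302·15/436 = 10.3899
Stratum 3 (High): n = 451; a·d/n = 38·147/451 = 12.3858; b·c/n = 223·43/451 = 21.2616
OR_MH = (17.6711 + 5.0642 + 12.3858) / (39.3600 + 10.3899 + 21.2616) = 35.1211 / 71.0115 = 0.49458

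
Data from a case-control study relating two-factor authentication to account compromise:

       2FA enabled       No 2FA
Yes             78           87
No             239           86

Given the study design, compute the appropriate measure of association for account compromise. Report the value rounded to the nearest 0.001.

0.323

Reading the table with exposure as columns: a = 78 (2FA enabled, case), b = 239 (2FA enabled, non-case), c = 87 (No 2FA, case), d = 86.
This is a case-control study: participants were sampled on outcome status, so risks in the source population cannot be estimated directly — relative risk is not valid here. The odds ratio is the appropriate measure.
OR = (a·d)/(b·c) = (78 × 86) / (239 × 87) = 6708 / 20793 = 0.32261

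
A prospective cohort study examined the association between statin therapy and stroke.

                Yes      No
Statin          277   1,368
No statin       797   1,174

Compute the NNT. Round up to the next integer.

5

Risk in treated group = 277/1645 = 0.16839; risk in control = 797/1971 = 0.40436.
Absolute risk reduction = 0.40436 − 0.16839 = 0.23597
NNT = 1 / ARR = 1 / 0.23597 = 4.238 → round up → 5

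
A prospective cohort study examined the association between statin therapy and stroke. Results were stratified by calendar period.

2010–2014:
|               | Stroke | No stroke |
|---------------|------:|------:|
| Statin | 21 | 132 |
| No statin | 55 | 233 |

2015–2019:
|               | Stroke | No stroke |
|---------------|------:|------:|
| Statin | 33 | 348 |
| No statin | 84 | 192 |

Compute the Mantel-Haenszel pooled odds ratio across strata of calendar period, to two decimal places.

0.34

OR_MH = Σ(aᵢdᵢ/nᵢ) / Σ(bᵢcᵢ/nᵢ), where nᵢ is the stratum total.
Stratum 1 (2010–2014): n = 441; a·d/n = 21·233/441 = 11.0952; b·c/n = 132·55/441 = 16.4626
Stratum 2 (2015–2019): n = 657; a·d/n = 33·192/657 = 9.6438; b·c/n = 348·84/657 = 44.4932
OR_MH = (11.0952 + 9.6438) / (16.4626 + 44.4932) = 20.7391 / 60.9557 = 0.34023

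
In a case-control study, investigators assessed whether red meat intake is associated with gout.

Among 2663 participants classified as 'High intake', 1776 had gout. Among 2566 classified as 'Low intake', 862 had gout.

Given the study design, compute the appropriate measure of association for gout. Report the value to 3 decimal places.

From the description: a = 1776, b = 887, c = 862, d = 1704.
This is a case-control study: participants were sampled on outcome status, so risks in the source population cannot be estimated directly — relative risk is not valid here. The odds ratio is the appropriate measure.
OR = (a·d)/(b·c) = (1776 × 1704) / (887 × 862) = 3026304 / 764594 = 3.95805

3.958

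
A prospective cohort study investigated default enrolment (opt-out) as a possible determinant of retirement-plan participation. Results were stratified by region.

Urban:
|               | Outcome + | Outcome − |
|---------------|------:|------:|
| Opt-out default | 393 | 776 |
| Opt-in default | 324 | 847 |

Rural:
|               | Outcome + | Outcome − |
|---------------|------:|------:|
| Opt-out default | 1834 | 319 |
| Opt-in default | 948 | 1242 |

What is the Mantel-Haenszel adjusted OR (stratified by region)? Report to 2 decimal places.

3.77

OR_MH = Σ(aᵢdᵢ/nᵢ) / Σ(bᵢcᵢ/nᵢ), where nᵢ is the stratum total.
Stratum 1 (Urban): n = 2340; a·d/n = 393·847/2340 = 142.2526; b·c/n = 776·324/2340 = 107.4462
Stratum 2 (Rural): n = 4343; a·d/n = 1834·1242/4343 = 524.4826; b·c/n = 319·948/4343 = 69.6321
OR_MH = (142.2526 + 524.4826) / (107.4462 + 69.6321) = 666.7352 / 177.0782 = 3.76520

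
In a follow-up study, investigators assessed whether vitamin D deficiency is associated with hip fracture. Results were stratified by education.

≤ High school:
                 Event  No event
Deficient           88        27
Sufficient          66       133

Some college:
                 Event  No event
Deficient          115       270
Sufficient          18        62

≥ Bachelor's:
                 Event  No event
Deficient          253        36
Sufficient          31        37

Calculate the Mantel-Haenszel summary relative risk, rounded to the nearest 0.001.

1.928

RR_MH = Σ(aᵢ·n₀ᵢ/nᵢ) / Σ(cᵢ·n₁ᵢ/nᵢ), with n₁ᵢ = aᵢ+bᵢ (exposed), n₀ᵢ = cᵢ+dᵢ (unexposed), nᵢ = n₁ᵢ+n₀ᵢ.
Stratum 1 (≤ High school): n₁ = 115, n₀ = 199, n = 314; a·n₀/n = 88·199/314 = 55.7707; c·n₁/n = 66·115/314 = 24.1720
Stratum 2 (Some college): n₁ = 385, n₀ = 80, n = 465; a·n₀/n = 115·80/465 = 19.7849; c·n₁/n = 18·385/465 = 14.9032
Stratum 3 (≥ Bachelor's): n₁ = 289, n₀ = 68, n = 357; a·n₀/n = 253·68/357 = 48.1905; c·n₁/n = 31·289/357 = 25.0952
RR_MH = (55.7707 + 19.7849 + 48.1905) / (24.1720 + 14.9032 + 25.0952) = 123.7461 / 64.1704 = 1.92840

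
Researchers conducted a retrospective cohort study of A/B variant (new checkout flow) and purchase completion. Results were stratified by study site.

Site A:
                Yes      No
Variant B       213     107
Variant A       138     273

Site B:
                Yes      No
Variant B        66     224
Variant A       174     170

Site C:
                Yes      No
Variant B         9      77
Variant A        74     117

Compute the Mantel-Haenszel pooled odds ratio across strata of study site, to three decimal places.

OR_MH = Σ(aᵢdᵢ/nᵢ) / Σ(bᵢcᵢ/nᵢ), where nᵢ is the stratum total.
Stratum 1 (Site A): n = 731; a·d/n = 213·273/731 = 79.5472; b·c/n = 107·138/731 = 20.1997
Stratum 2 (Site B): n = 634; a·d/n = 66·170/634 = 17.6972; b·c/n = 224·174/634 = 61.4763
Stratum 3 (Site C): n = 277; a·d/n = 9·117/277 = 3.8014; b·c/n = 77·74/277 = 20.5704
OR_MH = (79.5472 + 17.6972 + 3.8014) / (20.1997 + 61.4763 + 20.5704) = 101.0458 / 102.2465 = 0.98826

0.988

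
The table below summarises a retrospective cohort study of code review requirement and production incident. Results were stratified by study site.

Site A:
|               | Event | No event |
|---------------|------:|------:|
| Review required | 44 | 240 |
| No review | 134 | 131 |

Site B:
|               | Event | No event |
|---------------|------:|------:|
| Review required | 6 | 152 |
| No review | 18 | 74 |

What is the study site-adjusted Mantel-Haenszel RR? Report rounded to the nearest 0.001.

RR_MH = Σ(aᵢ·n₀ᵢ/nᵢ) / Σ(cᵢ·n₁ᵢ/nᵢ), with n₁ᵢ = aᵢ+bᵢ (exposed), n₀ᵢ = cᵢ+dᵢ (unexposed), nᵢ = n₁ᵢ+n₀ᵢ.
Stratum 1 (Site A): n₁ = 284, n₀ = 265, n = 549; a·n₀/n = 44·265/549 = 21.2386; c·n₁/n = 134·284/549 = 69.3188
Stratum 2 (Site B): n₁ = 158, n₀ = 92, n = 250; a·n₀/n = 6·92/250 = 2.2080; c·n₁/n = 18·158/250 = 11.3760
RR_MH = (21.2386 + 2.2080) / (69.3188 + 11.3760) = 23.4466 / 80.6948 = 0.29056

0.291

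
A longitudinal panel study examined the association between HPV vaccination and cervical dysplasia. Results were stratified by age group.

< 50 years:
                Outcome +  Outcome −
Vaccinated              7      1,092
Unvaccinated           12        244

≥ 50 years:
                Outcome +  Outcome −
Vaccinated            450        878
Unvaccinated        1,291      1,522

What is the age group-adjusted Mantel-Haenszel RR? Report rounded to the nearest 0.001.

RR_MH = Σ(aᵢ·n₀ᵢ/nᵢ) / Σ(cᵢ·n₁ᵢ/nᵢ), with n₁ᵢ = aᵢ+bᵢ (exposed), n₀ᵢ = cᵢ+dᵢ (unexposed), nᵢ = n₁ᵢ+n₀ᵢ.
Stratum 1 (< 50 years): n₁ = 1099, n₀ = 256, n = 1355; a·n₀/n = 7·256/1355 = 1.3225; c·n₁/n = 12·1099/1355 = 9.7328
Stratum 2 (≥ 50 years): n₁ = 1328, n₀ = 2813, n = 4141; a·n₀/n = 450·2813/4141 = 305.6870; c·n₁/n = 1291·1328/4141 = 414.0179
RR_MH = (1.3225 + 305.6870) / (9.7328 + 414.0179) = 307.0095 / 423.7507 = 0.72451

0.725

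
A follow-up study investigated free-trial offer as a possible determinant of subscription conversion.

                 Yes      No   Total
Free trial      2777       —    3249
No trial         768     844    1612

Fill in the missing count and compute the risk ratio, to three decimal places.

1.794

The missing cell is in the exposed row: 3249 − 2777 = 472.
So a = 2777, b = 472, c = 768, d = 844.
RR = [a/(a+b)] / [c/(c+d)] = (2777/3249) / (768/1612) = 0.85472/0.47643 = 1.79403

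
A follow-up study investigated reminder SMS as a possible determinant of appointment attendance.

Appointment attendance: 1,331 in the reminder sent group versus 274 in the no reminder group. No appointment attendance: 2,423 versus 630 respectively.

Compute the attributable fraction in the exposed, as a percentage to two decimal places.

From the description: a = 1331, b = 2423, c = 274, d = 630.
Risk in exposed = 1331/3754 = 0.35456; risk in unexposed = 274/904 = 0.30310.
RR = 0.35456/0.30310 = 1.16977
AR% = (RR − 1)/RR × 100 = (1.16977 − 1)/1.16977 × 100 = 14.5133%

14.51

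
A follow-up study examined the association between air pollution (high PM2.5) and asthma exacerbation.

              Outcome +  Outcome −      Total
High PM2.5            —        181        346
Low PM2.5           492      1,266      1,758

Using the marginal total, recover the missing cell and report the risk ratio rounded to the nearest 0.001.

The missing cell is in the exposed row: 346 − 181 = 165.
So a = 165, b = 181, c = 492, d = 1266.
RR = [a/(a+b)] / [c/(c+d)] = (165/346) / (492/1758) = 0.47688/0.27986 = 1.70397

1.704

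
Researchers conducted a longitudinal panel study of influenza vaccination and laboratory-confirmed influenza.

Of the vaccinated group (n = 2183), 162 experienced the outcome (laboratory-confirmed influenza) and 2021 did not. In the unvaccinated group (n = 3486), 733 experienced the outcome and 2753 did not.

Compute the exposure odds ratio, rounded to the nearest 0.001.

From the description: a = 162, b = 2021, c = 733, d = 2753.
OR = (a·d)/(b·c) = (162 × 2753) / (2021 × 733) = 445986 / 1481393 = 0.30106
Exposure is associated with lower odds of laboratory-confirmed influenza (OR = 0.30 < 1).

0.301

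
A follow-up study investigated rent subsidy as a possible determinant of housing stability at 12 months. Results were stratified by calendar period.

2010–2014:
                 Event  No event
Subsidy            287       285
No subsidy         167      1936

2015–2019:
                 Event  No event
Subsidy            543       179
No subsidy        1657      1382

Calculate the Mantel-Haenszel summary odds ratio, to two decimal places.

OR_MH = Σ(aᵢdᵢ/nᵢ) / Σ(bᵢcᵢ/nᵢ), where nᵢ is the stratum total.
Stratum 1 (2010–2014): n = 2675; a·d/n = 287·1936/2675 = 207.7129; b·c/n = 285·167/2675 = 17.7925
Stratum 2 (2015–2019): n = 3761; a·d/n = 543·1382/3761 = 199.5283; b·c/n = 179·1657/3761 = 78.8628
OR_MH = (207.7129 + 199.5283) / (17.7925 + 78.8628) = 407.2412 / 96.6553 = 4.21333

4.21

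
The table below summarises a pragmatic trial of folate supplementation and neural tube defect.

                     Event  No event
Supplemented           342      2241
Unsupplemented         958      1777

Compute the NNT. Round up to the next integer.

5

Risk in treated group = 342/2583 = 0.13240; risk in control = 958/2735 = 0.35027.
Absolute risk reduction = 0.35027 − 0.13240 = 0.21787
NNT = 1 / ARR = 1 / 0.21787 = 4.590 → round up → 5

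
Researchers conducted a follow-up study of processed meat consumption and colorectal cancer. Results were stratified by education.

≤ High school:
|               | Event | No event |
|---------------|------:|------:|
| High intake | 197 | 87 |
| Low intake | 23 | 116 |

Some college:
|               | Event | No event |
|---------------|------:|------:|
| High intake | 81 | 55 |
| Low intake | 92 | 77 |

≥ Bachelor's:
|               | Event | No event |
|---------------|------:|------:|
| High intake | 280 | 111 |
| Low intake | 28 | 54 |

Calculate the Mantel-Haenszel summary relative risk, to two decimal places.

1.99

RR_MH = Σ(aᵢ·n₀ᵢ/nᵢ) / Σ(cᵢ·n₁ᵢ/nᵢ), with n₁ᵢ = aᵢ+bᵢ (exposed), n₀ᵢ = cᵢ+dᵢ (unexposed), nᵢ = n₁ᵢ+n₀ᵢ.
Stratum 1 (≤ High school): n₁ = 284, n₀ = 139, n = 423; a·n₀/n = 197·139/423 = 64.7352; c·n₁/n = 23·284/423 = 15.4421
Stratum 2 (Some college): n₁ = 136, n₀ = 169, n = 305; a·n₀/n = 81·169/305 = 44.8820; c·n₁/n = 92·136/305 = 41.0230
Stratum 3 (≥ Bachelor's): n₁ = 391, n₀ = 82, n = 473; a·n₀/n = 280·82/473 = 48.5412; c·n₁/n = 28·391/473 = 23.1459
RR_MH = (64.7352 + 44.8820 + 48.5412) / (15.4421 + 41.0230 + 23.1459) = 158.1584 / 79.6109 = 1.98664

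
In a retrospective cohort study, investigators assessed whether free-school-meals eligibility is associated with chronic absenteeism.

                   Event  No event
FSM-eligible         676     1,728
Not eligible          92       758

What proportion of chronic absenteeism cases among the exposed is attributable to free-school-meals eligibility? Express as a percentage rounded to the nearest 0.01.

61.51

Cells: a = 676, b = 1728, c = 92, d = 758.
Risk in exposed = 676/2404 = 0.28120; risk in unexposed = 92/850 = 0.10824.
RR = 0.28120/0.10824 = 2.59803
AR% = (RR − 1)/RR × 100 = (2.59803 − 1)/2.59803 × 100 = 61.5092%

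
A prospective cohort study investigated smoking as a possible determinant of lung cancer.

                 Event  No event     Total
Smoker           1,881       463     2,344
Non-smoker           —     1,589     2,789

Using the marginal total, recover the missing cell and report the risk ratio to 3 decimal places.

The missing cell is in the unexposed row: 2789 − 1589 = 1200.
So a = 1881, b = 463, c = 1200, d = 1589.
RR = [a/(a+b)] / [c/(c+d)] = (1881/2344) / (1200/2789) = 0.80247/0.43026 = 1.86508

1.865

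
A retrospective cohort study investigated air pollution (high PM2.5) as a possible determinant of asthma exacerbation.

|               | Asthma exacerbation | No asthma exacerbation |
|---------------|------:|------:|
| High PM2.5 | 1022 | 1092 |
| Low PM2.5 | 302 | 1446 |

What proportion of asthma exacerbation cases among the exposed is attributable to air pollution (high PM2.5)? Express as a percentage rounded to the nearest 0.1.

64.3

Cells: a = 1022, b = 1092, c = 302, d = 1446.
Risk in exposed = 1022/2114 = 0.48344; risk in unexposed = 302/1748 = 0.17277.
RR = 0.48344/0.17277 = 2.79821
AR% = (RR − 1)/RR × 100 = (2.79821 − 1)/2.79821 × 100 = 64.2629%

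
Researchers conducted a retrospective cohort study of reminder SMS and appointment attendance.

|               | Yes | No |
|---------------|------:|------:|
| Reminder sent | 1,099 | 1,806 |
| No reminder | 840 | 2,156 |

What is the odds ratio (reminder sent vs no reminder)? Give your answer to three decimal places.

Cells: a = 1099, b = 1806, c = 840, d = 2156.
OR = (a·d)/(b·c) = (1099 × 2156) / (1806 × 840) = 2369444 / 1517040 = 1.56189
The odds of appointment attendance are about 1.56 times as high in the reminder sent group.

1.562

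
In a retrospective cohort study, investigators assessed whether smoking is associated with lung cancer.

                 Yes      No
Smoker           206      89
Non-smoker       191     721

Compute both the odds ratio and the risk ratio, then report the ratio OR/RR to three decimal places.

2.620

Cells: a = 206, b = 89, c = 191, d = 721.
OR = (206·721)/(89·191) = 148526/16999 = 8.73734
Risk in exposed = 206/295 = 0.69831; risk in unexposed = 191/912 = 0.20943; RR = 3.33432
OR/RR = 8.73734 / 3.33432 = 2.62043
The outcome is not rare, so the OR lies further from 1 than the RR.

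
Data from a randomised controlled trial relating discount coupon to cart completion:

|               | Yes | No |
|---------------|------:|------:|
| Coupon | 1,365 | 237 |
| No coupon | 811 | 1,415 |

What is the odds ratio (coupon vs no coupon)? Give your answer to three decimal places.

10.049

Cells: a = 1365, b = 237, c = 811, d = 1415.
OR = (a·d)/(b·c) = (1365 × 1415) / (237 × 811) = 1931475 / 192207 = 10.04893
The odds of cart completion are about 10.05 times as high in the coupon group.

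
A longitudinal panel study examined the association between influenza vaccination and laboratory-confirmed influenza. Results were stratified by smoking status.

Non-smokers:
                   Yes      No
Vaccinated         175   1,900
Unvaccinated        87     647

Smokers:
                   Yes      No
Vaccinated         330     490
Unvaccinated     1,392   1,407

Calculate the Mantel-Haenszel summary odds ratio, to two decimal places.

OR_MH = Σ(aᵢdᵢ/nᵢ) / Σ(bᵢcᵢ/nᵢ), where nᵢ is the stratum total.
Stratum 1 (Non-smokers): n = 2809; a·d/n = 175·647/2809 = 40.3079; b·c/n = 1900·87/2809 = 58.8466
Stratum 2 (Smokers): n = 3619; a·d/n = 330·1407/3619 = 128.2979; b·c/n = 490·1392/3619 = 188.4720
OR_MH = (40.3079 + 128.2979) / (58.8466 + 188.4720) = 168.6058 / 247.3185 = 0.68174

0.68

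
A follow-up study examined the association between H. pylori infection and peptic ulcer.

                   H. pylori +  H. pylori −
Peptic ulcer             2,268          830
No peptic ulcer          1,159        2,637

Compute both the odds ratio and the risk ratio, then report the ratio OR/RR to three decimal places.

Reading the table with exposure as columns: a = 2268 (H. pylori +, case), b = 1159 (H. pylori +, non-case), c = 830 (H. pylori −, case), d = 2637.
OR = (2268·2637)/(1159·830) = 5980716/961970 = 6.21715
Risk in exposed = 2268/3427 = 0.66180; risk in unexposed = 830/3467 = 0.23940; RR = 2.76442
OR/RR = 6.21715 / 2.76442 = 2.24899
The outcome is not rare, so the OR lies further from 1 than the RR.

2.249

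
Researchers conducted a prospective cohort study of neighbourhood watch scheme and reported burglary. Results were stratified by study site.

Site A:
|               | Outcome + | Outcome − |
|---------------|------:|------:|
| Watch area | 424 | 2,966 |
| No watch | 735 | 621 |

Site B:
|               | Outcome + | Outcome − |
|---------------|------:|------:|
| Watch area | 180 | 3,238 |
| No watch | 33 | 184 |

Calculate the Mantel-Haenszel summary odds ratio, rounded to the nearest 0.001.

0.132

OR_MH = Σ(aᵢdᵢ/nᵢ) / Σ(bᵢcᵢ/nᵢ), where nᵢ is the stratum total.
Stratum 1 (Site A): n = 4746; a·d/n = 424·621/4746 = 55.4791; b·c/n = 2966·735/4746 = 459.3363
Stratum 2 (Site B): n = 3635; a·d/n = 180·184/3635 = 9.1114; b·c/n = 3238·33/3635 = 29.3959
OR_MH = (55.4791 + 9.1114) / (459.3363 + 29.3959) = 64.5906 / 488.7322 = 0.13216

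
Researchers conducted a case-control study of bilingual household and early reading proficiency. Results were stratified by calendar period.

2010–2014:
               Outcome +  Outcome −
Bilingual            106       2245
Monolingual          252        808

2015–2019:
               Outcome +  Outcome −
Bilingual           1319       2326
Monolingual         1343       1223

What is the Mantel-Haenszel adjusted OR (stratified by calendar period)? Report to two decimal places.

OR_MH = Σ(aᵢdᵢ/nᵢ) / Σ(bᵢcᵢ/nᵢ), where nᵢ is the stratum total.
Stratum 1 (2010–2014): n = 3411; a·d/n = 106·808/3411 = 25.1094; b·c/n = 2245·252/3411 = 165.8575
Stratum 2 (2015–2019): n = 6211; a·d/n = 1319·1223/6211 = 259.7226; b·c/n = 2326·1343/6211 = 502.9493
OR_MH = (25.1094 + 259.7226) / (165.8575 + 502.9493) = 284.8319 / 668.8068 = 0.42588

0.43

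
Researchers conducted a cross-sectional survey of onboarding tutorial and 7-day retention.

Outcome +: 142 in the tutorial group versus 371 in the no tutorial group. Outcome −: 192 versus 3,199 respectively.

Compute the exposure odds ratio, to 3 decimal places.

6.377

From the description: a = 142, b = 192, c = 371, d = 3199.
OR = (a·d)/(b·c) = (142 × 3199) / (192 × 371) = 454258 / 71232 = 6.37716
The odds of 7-day retention are about 6.38 times as high in the tutorial group.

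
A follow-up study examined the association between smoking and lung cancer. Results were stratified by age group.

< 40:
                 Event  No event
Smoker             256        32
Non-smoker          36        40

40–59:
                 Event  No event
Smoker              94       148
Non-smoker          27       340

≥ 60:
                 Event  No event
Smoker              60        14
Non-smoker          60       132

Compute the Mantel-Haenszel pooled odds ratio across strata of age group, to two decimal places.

8.57

OR_MH = Σ(aᵢdᵢ/nᵢ) / Σ(bᵢcᵢ/nᵢ), where nᵢ is the stratum total.
Stratum 1 (< 40): n = 364; a·d/n = 256·40/364 = 28.1319; b·c/n = 32·36/364 = 3.1648
Stratum 2 (40–59): n = 609; a·d/n = 94·340/609 = 52.4795; b·c/n = 148·27/609 = 6.5616
Stratum 3 (≥ 60): n = 266; a·d/n = 60·132/266 = 29.7744; b·c/n = 14·60/266 = 3.1579
OR_MH = (28.1319 + 52.4795 + 29.7744) / (3.1648 + 6.5616 + 3.1579) = 110.3858 / 12.8843 = 8.56746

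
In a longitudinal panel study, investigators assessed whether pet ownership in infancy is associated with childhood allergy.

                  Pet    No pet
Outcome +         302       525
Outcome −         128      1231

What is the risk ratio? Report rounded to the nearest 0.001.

Reading the table with exposure as columns: a = 302 (Pet, case), b = 128 (Pet, non-case), c = 525 (No pet, case), d = 1231.
Risk in exposed = 302/430 = 0.70233; risk in unexposed = 525/1756 = 0.29897.
RR = 0.70233 / 0.29897 = 2.34911
The risk among the exposed is 2.35 times that among the unexposed.

2.349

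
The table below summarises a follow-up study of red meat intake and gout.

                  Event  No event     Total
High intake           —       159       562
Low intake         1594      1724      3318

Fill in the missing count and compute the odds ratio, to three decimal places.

The missing cell is in the exposed row: 562 − 159 = 403.
So a = 403, b = 159, c = 1594, d = 1724.
OR = (a·d)/(b·c) = (403 × 1724) / (159 × 1594) = 694772 / 253446 = 2.74130

2.741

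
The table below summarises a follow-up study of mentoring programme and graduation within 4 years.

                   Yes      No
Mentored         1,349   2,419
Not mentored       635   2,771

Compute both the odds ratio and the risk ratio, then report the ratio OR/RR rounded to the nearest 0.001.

1.267

Cells: a = 1349, b = 2419, c = 635, d = 2771.
OR = (1349·2771)/(2419·635) = 3738079/1536065 = 2.43354
Risk in exposed = 1349/3768 = 0.35801; risk in unexposed = 635/3406 = 0.18644; RR = 1.92031
OR/RR = 2.43354 / 1.92031 = 1.26726
The outcome is not rare, so the OR lies further from 1 than the RR.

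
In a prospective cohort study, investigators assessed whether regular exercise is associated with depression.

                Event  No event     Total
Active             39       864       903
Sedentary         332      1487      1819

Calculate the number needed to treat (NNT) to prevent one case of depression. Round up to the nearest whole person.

Risk in treated group = 39/903 = 0.04319; risk in control = 332/1819 = 0.18252.
Absolute risk reduction = 0.18252 − 0.04319 = 0.13933
NNT = 1 / ARR = 1 / 0.13933 = 7.177 → round up → 8

8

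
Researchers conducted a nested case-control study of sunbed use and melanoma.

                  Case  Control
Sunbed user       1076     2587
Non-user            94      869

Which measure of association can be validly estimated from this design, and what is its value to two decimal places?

Cells: a = 1076, b = 2587, c = 94, d = 869.
This is a nested case-control study: participants were sampled on outcome status, so risks in the source population cannot be estimated directly — relative risk is not valid here. The odds ratio is the appropriate measure.
OR = (a·d)/(b·c) = (1076 × 869) / (2587 × 94) = 935044 / 243178 = 3.84510

3.85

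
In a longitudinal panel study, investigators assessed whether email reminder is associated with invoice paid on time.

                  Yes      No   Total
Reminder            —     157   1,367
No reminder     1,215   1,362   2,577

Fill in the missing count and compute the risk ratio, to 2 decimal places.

The missing cell is in the exposed row: 1367 − 157 = 1210.
So a = 1210, b = 157, c = 1215, d = 1362.
RR = [a/(a+b)] / [c/(c+d)] = (1210/1367) / (1215/2577) = 0.88515/0.47148 = 1.87739

1.88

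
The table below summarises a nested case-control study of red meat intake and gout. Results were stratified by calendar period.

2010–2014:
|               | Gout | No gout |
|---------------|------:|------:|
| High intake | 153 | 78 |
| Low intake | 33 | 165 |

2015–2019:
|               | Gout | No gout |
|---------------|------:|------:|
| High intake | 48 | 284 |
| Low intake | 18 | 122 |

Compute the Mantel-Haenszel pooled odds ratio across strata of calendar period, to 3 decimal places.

4.234

OR_MH = Σ(aᵢdᵢ/nᵢ) / Σ(bᵢcᵢ/nᵢ), where nᵢ is the stratum total.
Stratum 1 (2010–2014): n = 429; a·d/n = 153·165/429 = 58.8462; b·c/n = 78·33/429 = 6.0000
Stratum 2 (2015–2019): n = 472; a·d/n = 48·122/472 = 12.4068; b·c/n = 284·18/472 = 10.8305
OR_MH = (58.8462 + 12.4068) / (6.0000 + 10.8305) = 71.2529 / 16.8305 = 4.23356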